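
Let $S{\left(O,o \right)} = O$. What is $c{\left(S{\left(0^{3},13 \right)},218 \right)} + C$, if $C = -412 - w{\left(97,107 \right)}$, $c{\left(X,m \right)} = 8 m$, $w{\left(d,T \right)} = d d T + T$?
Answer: $-1005538$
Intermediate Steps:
$w{\left(d,T \right)} = T + T d^{2}$ ($w{\left(d,T \right)} = d^{2} T + T = T d^{2} + T = T + T d^{2}$)
$C = -1007282$ ($C = -412 - 107 \left(1 + 97^{2}\right) = -412 - 107 \left(1 + 9409\right) = -412 - 107 \cdot 9410 = -412 - 1006870 = -1007282$)
$c{\left(S{\left(0^{3},13 \right)},218 \right)} + C = 8 \cdot 218 - 1007282 = 1744 - 1007282 = -1005538$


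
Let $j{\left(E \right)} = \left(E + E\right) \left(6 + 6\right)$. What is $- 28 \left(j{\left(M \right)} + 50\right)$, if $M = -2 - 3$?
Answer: $1960$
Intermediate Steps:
$M = -5$ ($M = -2 - 3 = -5$)
$j{\left(E \right)} = 24 E$ ($j{\left(E \right)} = 2 E 12 = 24 E$)
$- 28 \left(j{\left(M \right)} + 50\right) = - 28 \left(24 \left(-5\right) + 50\right) = - 28 \left(-120 + 50\right) = \left(-28\right) \left(-70\right) = 1960$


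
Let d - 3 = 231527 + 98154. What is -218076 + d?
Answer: 111608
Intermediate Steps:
d = 329684 (d = 3 + (231527 + 98154) = 3 + 329681 = 329684)
-218076 + d = -218076 + 329684 = 111608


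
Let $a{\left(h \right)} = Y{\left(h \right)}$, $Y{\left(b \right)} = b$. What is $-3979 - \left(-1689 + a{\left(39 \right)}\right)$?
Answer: $-2329$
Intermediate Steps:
$a{\left(h \right)} = h$
$-3979 - \left(-1689 + a{\left(39 \right)}\right) = -3979 - \left(-1689 + 39\right) = -3979 - -1650 = -3979 + 1650 = -2329$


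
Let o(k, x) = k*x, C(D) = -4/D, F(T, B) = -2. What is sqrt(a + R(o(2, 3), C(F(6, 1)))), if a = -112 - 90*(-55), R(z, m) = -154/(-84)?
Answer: sqrt(174234)/6 ≈ 69.569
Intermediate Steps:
R(z, m) = 11/6 (R(z, m) = -154*(-1/84) = 11/6)
a = 4838 (a = -112 + 4950 = 4838)
sqrt(a + R(o(2, 3), C(F(6, 1)))) = sqrt(4838 + 11/6) = sqrt(29039/6) = sqrt(174234)/6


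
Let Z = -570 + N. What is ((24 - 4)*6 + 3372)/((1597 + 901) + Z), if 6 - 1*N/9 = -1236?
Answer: 1746/6553 ≈ 0.26644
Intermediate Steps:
N = 11178 (N = 54 - 9*(-1236) = 54 + 11124 = 11178)
Z = 10608 (Z = -570 + 11178 = 10608)
((24 - 4)*6 + 3372)/((1597 + 901) + Z) = ((24 - 4)*6 + 3372)/((1597 + 901) + 10608) = (20*6 + 3372)/(2498 + 10608) = (120 + 3372)/13106 = 3492*(1/13106) = 1746/6553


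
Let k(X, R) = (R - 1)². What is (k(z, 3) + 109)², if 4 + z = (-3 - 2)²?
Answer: 12769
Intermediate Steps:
z = 21 (z = -4 + (-3 - 2)² = -4 + (-5)² = -4 + 25 = 21)
k(X, R) = (-1 + R)²
(k(z, 3) + 109)² = ((-1 + 3)² + 109)² = (2² + 109)² = (4 + 109)² = 113² = 12769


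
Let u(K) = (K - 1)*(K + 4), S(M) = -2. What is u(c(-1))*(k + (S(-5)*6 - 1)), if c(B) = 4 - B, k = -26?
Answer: -1404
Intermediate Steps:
u(K) = (-1 + K)*(4 + K)
u(c(-1))*(k + (S(-5)*6 - 1)) = (-4 + (4 - 1*(-1))**2 + 3*(4 - 1*(-1)))*(-26 + (-2*6 - 1)) = (-4 + (4 + 1)**2 + 3*(4 + 1))*(-26 + (-12 - 1)) = (-4 + 5**2 + 3*5)*(-26 - 13) = (-4 + 25 + 15)*(-39) = 36*(-39) = -1404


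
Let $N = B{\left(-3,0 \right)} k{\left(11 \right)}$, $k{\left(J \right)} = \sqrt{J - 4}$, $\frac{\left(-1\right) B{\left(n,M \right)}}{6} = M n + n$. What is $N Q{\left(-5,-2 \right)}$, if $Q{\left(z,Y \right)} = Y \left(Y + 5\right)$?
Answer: $- 108 \sqrt{7} \approx -285.74$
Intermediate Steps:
$Q{\left(z,Y \right)} = Y \left(5 + Y\right)$
$B{\left(n,M \right)} = - 6 n - 6 M n$ ($B{\left(n,M \right)} = - 6 \left(M n + n\right) = - 6 \left(n + M n\right) = - 6 n - 6 M n$)
$k{\left(J \right)} = \sqrt{-4 + J}$
$N = 18 \sqrt{7}$ ($N = \left(-6\right) \left(-3\right) \left(1 + 0\right) \sqrt{-4 + 11} = \left(-6\right) \left(-3\right) 1 \sqrt{7} = 18 \sqrt{7} \approx 47.624$)
$N Q{\left(-5,-2 \right)} = 18 \sqrt{7} \left(- 2 \left(5 - 2\right)\right) = 18 \sqrt{7} \left(\left(-2\right) 3\right) = 18 \sqrt{7} \left(-6\right) = - 108 \sqrt{7}$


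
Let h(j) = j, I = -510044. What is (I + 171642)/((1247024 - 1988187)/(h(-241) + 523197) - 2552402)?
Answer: 176969356312/1334794681475 ≈ 0.13258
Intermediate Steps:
(I + 171642)/((1247024 - 1988187)/(h(-241) + 523197) - 2552402) = (-510044 + 171642)/((1247024 - 1988187)/(-241 + 523197) - 2552402) = -338402/(-741163/522956 - 2552402) = -338402/(-1334794681475/522956) = -338402*(-522956/1334794681475) = 176969356312/1334794681475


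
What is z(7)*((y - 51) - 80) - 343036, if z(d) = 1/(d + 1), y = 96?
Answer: -2744323/8 ≈ -3.4304e+5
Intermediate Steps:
z(d) = 1/(1 + d)
z(7)*((y - 51) - 80) - 343036 = ((96 - 51) - 80)/(1 + 7) - 343036 = (45 - 80)/8 - 343036 = (⅛)*(-35) - 343036 = -35/8 - 343036 = -2744323/8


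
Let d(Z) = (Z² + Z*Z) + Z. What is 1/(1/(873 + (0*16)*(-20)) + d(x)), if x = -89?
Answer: 873/13752370 ≈ 6.3480e-5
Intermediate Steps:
d(Z) = Z + 2*Z² (d(Z) = (Z² + Z²) + Z = 2*Z² + Z = Z + 2*Z²)
1/(1/(873 + (0*16)*(-20)) + d(x)) = 1/(1/(873 + (0*16)*(-20)) - 89*(1 + 2*(-89))) = 1/(1/(873 + 0*(-20)) - 89*(1 - 178)) = 1/(1/(873 + 0) - 89*(-177)) = 1/(1/873 + 15753) = 1/(13752370/873) = 873/13752370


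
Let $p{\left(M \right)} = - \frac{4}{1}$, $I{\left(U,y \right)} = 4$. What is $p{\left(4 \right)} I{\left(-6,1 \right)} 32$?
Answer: $-512$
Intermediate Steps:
$p{\left(M \right)} = -4$ ($p{\left(M \right)} = \left(-4\right) 1 = -4$)
$p{\left(4 \right)} I{\left(-6,1 \right)} 32 = \left(-4\right) 4 \cdot 32 = \left(-16\right) 32 = -512$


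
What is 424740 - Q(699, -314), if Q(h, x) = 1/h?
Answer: 296893259/699 ≈ 4.2474e+5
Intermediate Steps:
424740 - Q(699, -314) = 424740 - 1/699 = 296893259/699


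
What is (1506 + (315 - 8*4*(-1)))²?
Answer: 3433609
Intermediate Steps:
(1506 + (315 - 8*4*(-1)))² = (1506 + (315 - 32*(-1)))² = (1506 + (315 + 32))² = (1506 + 347)² = 1853² = 3433609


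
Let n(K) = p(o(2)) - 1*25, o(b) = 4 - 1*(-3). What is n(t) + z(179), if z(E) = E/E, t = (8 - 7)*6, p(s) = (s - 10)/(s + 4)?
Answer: -267/11 ≈ -24.273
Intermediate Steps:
o(b) = 7 (o(b) = 4 + 3 = 7)
p(s) = (-10 + s)/(4 + s)
t = 6 (t = 1*6 = 6)
z(E) = 1
n(K) = -278/11 (n(K) = (-10 + 7)/(4 + 7) - 1*25 = -3/11 - 25 = -278/11)
n(t) + z(179) = -278/11 + 1 = -267/11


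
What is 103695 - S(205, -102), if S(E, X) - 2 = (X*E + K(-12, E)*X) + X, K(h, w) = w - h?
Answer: 146839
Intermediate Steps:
S(E, X) = 2 + X + E*X + X*(12 + E) (S(E, X) = 2 + ((X*E + (E - 1*(-12))*X) + X) = 2 + ((E*X + (E + 12)*X) + X) = 2 + ((E*X + (12 + E)*X) + X) = 2 + ((E*X + X*(12 + E)) + X) = 2 + (X + E*X + X*(12 + E)) = 2 + X + E*X + X*(12 + E))
103695 - S(205, -102) = 103695 - (2 + 13*(-102) + 2*205*(-102)) = 103695 - (2 - 1326 - 41820) = 103695 - 1*(-43144) = 103695 + 43144 = 146839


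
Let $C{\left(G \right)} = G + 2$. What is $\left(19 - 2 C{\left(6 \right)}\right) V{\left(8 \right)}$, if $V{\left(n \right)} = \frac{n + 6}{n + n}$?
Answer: $\frac{21}{8} \approx 2.625$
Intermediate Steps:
$C{\left(G \right)} = 2 + G$
$V{\left(n \right)} = \frac{6 + n}{2 n}$
$\left(19 - 2 C{\left(6 \right)}\right) V{\left(8 \right)} = \left(19 - 2 \left(2 + 6\right)\right) \frac{6 + 8}{2 \cdot 8} = \left(19 - 16\right) \frac{1}{2} \cdot \frac{1}{8} \cdot 14 = \left(19 - 16\right) \frac{7}{8} = 3 \cdot \frac{7}{8} = \frac{21}{8}$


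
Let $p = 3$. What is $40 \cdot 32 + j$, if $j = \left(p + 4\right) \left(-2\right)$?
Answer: $1266$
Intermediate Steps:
$j = -14$ ($j = \left(3 + 4\right) \left(-2\right) = 7 \left(-2\right) = -14$)
$40 \cdot 32 + j = 40 \cdot 32 - 14 = 1280 - 14 = 1266$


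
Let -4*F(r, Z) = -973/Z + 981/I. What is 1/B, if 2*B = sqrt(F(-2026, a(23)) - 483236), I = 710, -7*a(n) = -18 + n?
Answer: -4*I*sqrt(975084451930)/1373358383 ≈ -0.0028761*I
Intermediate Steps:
a(n) = 18/7 - n/7 (a(n) = -(-18 + n)/7 = 18/7 - n/7)
F(r, Z) = -981/2840 + 973/(4*Z) (F(r, Z) = -(-973/Z + 981/710)/4 = -(981/710 - 973/Z)/4 = -981/2840 + 973/(4*Z))
B = I*sqrt(975084451930)/2840 (B = sqrt((690830 - 981*(18/7 - 1/7*23))/(2840*(18/7 - 1/7*23)) - 483236)/2 = sqrt((690830 - 981*(18/7 - 23/7))/(2840*(18/7 - 23/7)) - 483236)/2 = sqrt((690830 - 981*(-5/7))/(2840*(-5/7)) - 483236)/2 = sqrt((1/2840)*(-7/5)*(690830 + 4905/7) - 483236)/2 = sqrt((1/2840)*(-7/5)*(4840715/7) - 483236)/2 = sqrt(-968143/2840 - 483236)/2 = sqrt(-1373358383/2840)/2 = (I*sqrt(975084451930)/1420)/2 = I*sqrt(975084451930)/2840 ≈ 347.7*I)
1/B = 1/(I*sqrt(975084451930)/2840) = -4*I*sqrt(975084451930)/1373358383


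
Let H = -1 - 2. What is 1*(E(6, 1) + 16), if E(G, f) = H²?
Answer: 25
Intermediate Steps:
H = -3 (H = -1 - 1*2 = -1 - 2 = -3)
E(G, f) = 9 (E(G, f) = (-3)² = 9)
1*(E(6, 1) + 16) = 1*(9 + 16) = 1*25 = 25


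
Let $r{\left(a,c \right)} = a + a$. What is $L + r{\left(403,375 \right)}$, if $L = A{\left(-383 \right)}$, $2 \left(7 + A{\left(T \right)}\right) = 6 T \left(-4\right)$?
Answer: $5395$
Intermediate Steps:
$r{\left(a,c \right)} = 2 a$
$A{\left(T \right)} = -7 - 12 T$ ($A{\left(T \right)} = -7 + \frac{6 T \left(-4\right)}{2} = -7 + \frac{\left(-24\right) T}{2} = -7 - 12 T$)
$L = 4589$ ($L = -7 - -4596 = -7 + 4596 = 4589$)
$L + r{\left(403,375 \right)} = 4589 + 2 \cdot 403 = 4589 + 806 = 5395$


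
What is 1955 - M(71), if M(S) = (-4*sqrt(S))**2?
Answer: 819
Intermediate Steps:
M(S) = 16*S
1955 - M(71) = 1955 - 16*71 = 1955 - 1*1136 = 1955 - 1136 = 819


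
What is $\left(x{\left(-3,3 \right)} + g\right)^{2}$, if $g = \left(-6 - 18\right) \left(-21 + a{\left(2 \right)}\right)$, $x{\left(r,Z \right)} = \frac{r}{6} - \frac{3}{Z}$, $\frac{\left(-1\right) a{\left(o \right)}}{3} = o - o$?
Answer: $\frac{1010025}{4} \approx 2.5251 \cdot 10^{5}$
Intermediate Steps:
$a{\left(o \right)} = 0$ ($a{\left(o \right)} = - 3 \left(o - o\right) = \left(-3\right) 0 = 0$)
$x{\left(r,Z \right)} = - \frac{3}{Z} + \frac{r}{6}$ ($x{\left(r,Z \right)} = r \frac{1}{6} - \frac{3}{Z} = \frac{r}{6} - \frac{3}{Z} = - \frac{3}{Z} + \frac{r}{6}$)
$g = 504$ ($g = \left(-6 - 18\right) \left(-21 + 0\right) = \left(-24\right) \left(-21\right) = 504$)
$\left(x{\left(-3,3 \right)} + g\right)^{2} = \left(\left(- \frac{3}{3} + \frac{1}{6} \left(-3\right)\right) + 504\right)^{2} = \left(\left(\left(-3\right) \frac{1}{3} - \frac{1}{2}\right) + 504\right)^{2} = \left(\left(-1 - \frac{1}{2}\right) + 504\right)^{2} = \left(- \frac{3}{2} + 504\right)^{2} = \left(\frac{1005}{2}\right)^{2} = \frac{1010025}{4}$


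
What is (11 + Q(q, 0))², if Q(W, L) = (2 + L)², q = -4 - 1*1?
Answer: 225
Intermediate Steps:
q = -5 (q = -4 - 1 = -5)
(11 + Q(q, 0))² = (11 + (2 + 0)²)² = (11 + 2²)² = (11 + 4)² = 15² = 225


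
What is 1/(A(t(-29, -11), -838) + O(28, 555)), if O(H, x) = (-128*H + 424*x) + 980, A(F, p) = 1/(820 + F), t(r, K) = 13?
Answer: 833/193852429 ≈ 4.2971e-6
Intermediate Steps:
O(H, x) = 980 - 128*H + 424*x
1/(A(t(-29, -11), -838) + O(28, 555)) = 1/(1/(820 + 13) + (980 - 128*28 + 424*555)) = 1/(1/833 + (980 - 3584 + 235320)) = 1/(1/833 + 232716) = 1/(193852429/833) = 833/193852429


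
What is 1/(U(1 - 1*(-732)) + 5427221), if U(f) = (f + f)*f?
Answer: 1/6501799 ≈ 1.5380e-7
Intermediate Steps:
U(f) = 2*f² (U(f) = (2*f)*f = 2*f²)
1/(U(1 - 1*(-732)) + 5427221) = 1/(2*(1 - 1*(-732))² + 5427221) = 1/(2*(1 + 732)² + 5427221) = 1/(2*733² + 5427221) = 1/(2*537289 + 5427221) = 1/(1074578 + 5427221) = 1/6501799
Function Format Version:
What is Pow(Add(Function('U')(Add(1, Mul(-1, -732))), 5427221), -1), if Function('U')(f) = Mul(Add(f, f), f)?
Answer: Rational(1, 6501799) ≈ 1.5380e-7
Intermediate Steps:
Function('U')(f) = Mul(2, Pow(f, 2)) (Function('U')(f) = Mul(Mul(2, f), f) = Mul(2, Pow(f, 2)))
Pow(Add(Function('U')(Add(1, Mul(-1, -732))), 5427221), -1) = Pow(Add(Mul(2, Pow(Add(1, Mul(-1, -732)), 2)), 5427221), -1) = Pow(Add(Mul(2, Pow(Add(1, 732), 2)), 5427221), -1) = Pow(Add(Mul(2, Pow(733, 2)), 5427221), -1) = Pow(Add(Mul(2, 537289), 5427221), -1) = Pow(Add(1074578, 5427221), -1) = Pow(6501799, -1) = Rational(1, 6501799)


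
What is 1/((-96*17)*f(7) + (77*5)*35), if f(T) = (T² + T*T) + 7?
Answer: -1/157885 ≈ -6.3337e-6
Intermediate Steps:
f(T) = 7 + 2*T² (f(T) = (T² + T²) + 7 = 2*T² + 7 = 7 + 2*T²)
1/((-96*17)*f(7) + (77*5)*35) = 1/((-96*17)*(7 + 2*7²) + (77*5)*35) = 1/(-1632*(7 + 2*49) + 385*35) = 1/(-1632*(7 + 98) + 13475) = 1/(-1632*105 + 13475) = 1/(-171360 + 13475) = 1/(-157885) = -1/157885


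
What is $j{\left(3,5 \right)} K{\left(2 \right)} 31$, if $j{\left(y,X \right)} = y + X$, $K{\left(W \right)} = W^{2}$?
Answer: $992$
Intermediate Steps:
$j{\left(y,X \right)} = X + y$
$j{\left(3,5 \right)} K{\left(2 \right)} 31 = \left(5 + 3\right) 2^{2} \cdot 31 = 8 \cdot 4 \cdot 31 = 32 \cdot 31 = 992$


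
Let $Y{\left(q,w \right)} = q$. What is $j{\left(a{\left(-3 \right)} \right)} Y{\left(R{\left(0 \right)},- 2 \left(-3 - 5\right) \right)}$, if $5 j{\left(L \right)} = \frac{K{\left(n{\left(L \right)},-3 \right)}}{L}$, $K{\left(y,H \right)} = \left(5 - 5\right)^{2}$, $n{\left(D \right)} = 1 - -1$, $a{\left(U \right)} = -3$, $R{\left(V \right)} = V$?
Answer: $0$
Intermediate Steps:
$n{\left(D \right)} = 2$ ($n{\left(D \right)} = 1 + 1 = 2$)
$K{\left(y,H \right)} = 0$ ($K{\left(y,H \right)} = 0^{2} = 0$)
$j{\left(L \right)} = 0$ ($j{\left(L \right)} = \frac{0 \frac{1}{L}}{5} = \frac{1}{5} \cdot 0 = 0$)
$j{\left(a{\left(-3 \right)} \right)} Y{\left(R{\left(0 \right)},- 2 \left(-3 - 5\right) \right)} = 0 \cdot 0 = 0$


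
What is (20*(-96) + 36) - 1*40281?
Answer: -42165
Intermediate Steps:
(20*(-96) + 36) - 1*40281 = (-1920 + 36) - 40281 = -1884 - 40281 = -42165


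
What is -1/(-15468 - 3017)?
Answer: 1/18485 ≈ 5.4098e-5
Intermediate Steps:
-1/(-15468 - 3017) = -1/(-18485) = -1*(-1/18485) = 1/18485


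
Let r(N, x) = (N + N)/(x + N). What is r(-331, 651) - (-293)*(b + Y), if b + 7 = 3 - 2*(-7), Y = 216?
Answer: 10594549/160 ≈ 66216.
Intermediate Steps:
r(N, x) = 2*N/(N + x) (r(N, x) = (2*N)/(N + x) = 2*N/(N + x))
b = 10 (b = -7 + (3 - 2*(-7)) = -7 + (3 + 14) = -7 + 17 = 10)
r(-331, 651) - (-293)*(b + Y) = 2*(-331)/(-331 + 651) - (-293)*(10 + 216) = 2*(-331)/320 - (-293)*226 = 2*(-331)*(1/320) - 1*(-66218) = -331/160 + 66218 = 10594549/160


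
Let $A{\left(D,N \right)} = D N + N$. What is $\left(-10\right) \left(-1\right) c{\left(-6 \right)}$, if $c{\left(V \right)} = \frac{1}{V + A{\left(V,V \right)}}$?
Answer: $\frac{5}{12} \approx 0.41667$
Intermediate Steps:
$A{\left(D,N \right)} = N + D N$
$c{\left(V \right)} = \frac{1}{V + V \left(1 + V\right)}$
$\left(-10\right) \left(-1\right) c{\left(-6 \right)} = \left(-10\right) \left(-1\right) \frac{1}{\left(-6\right) \left(2 - 6\right)} = 10 \left(- \frac{1}{6 \left(-4\right)}\right) = 10 \left(\left(- \frac{1}{6}\right) \left(- \frac{1}{4}\right)\right) = 10 \cdot \frac{1}{24} = \frac{5}{12}$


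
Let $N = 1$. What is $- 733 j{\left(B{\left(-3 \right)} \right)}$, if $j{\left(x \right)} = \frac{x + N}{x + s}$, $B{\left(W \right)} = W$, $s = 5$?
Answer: $733$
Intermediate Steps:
$j{\left(x \right)} = \frac{1 + x}{5 + x}$ ($j{\left(x \right)} = \frac{x + 1}{x + 5} = \frac{1 + x}{5 + x}$)
$- 733 j{\left(B{\left(-3 \right)} \right)} = - 733 \frac{1 - 3}{5 - 3} = - 733 \cdot \frac{1}{2} \left(-2\right) = \left(-733\right) \left(-1\right) = 733$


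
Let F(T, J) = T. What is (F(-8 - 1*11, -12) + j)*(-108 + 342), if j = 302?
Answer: 66222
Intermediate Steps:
(F(-8 - 1*11, -12) + j)*(-108 + 342) = ((-8 - 1*11) + 302)*(-108 + 342) = ((-8 - 11) + 302)*234 = (-19 + 302)*234 = 283*234 = 66222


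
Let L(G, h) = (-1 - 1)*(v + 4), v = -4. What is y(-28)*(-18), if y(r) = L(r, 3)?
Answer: 0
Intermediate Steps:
L(G, h) = 0 (L(G, h) = (-1 - 1)*(-4 + 4) = -2*0 = 0)
y(r) = 0
y(-28)*(-18) = 0*(-18) = 0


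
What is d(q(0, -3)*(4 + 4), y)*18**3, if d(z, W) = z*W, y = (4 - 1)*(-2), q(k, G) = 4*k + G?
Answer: 839808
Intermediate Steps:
q(k, G) = G + 4*k
y = -6 (y = 3*(-2) = -6)
d(z, W) = W*z
d(q(0, -3)*(4 + 4), y)*18**3 = -6*(-3 + 4*0)*(4 + 4)*18**3 = -6*(-3 + 0)*8*5832 = -(-18)*8*5832 = -6*(-24)*5832 = 144*5832 = 839808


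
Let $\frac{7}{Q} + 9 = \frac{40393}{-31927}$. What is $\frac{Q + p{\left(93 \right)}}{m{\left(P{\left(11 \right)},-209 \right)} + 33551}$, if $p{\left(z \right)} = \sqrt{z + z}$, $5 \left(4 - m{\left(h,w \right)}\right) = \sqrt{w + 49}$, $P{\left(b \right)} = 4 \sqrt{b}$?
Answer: $- \frac{5356552425}{263578876184936} + \frac{167775 \sqrt{186}}{5629690157} - \frac{31927 i \sqrt{10}}{65894719046234} + \frac{8 i \sqrt{465}}{5629690157} \approx 0.00038612 + 2.9111 \cdot 10^{-8} i$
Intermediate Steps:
$m{\left(h,w \right)} = 4 - \frac{\sqrt{49 + w}}{5}$ ($m{\left(h,w \right)} = 4 - \frac{\sqrt{w + 49}}{5} = 4 - \frac{\sqrt{49 + w}}{5}$)
$p{\left(z \right)} = \sqrt{2} \sqrt{z}$ ($p{\left(z \right)} = \sqrt{2 z} = \sqrt{2} \sqrt{z}$)
$Q = - \frac{223489}{327736}$ ($Q = \frac{7}{-9 + \frac{40393}{-31927}} = \frac{7}{-9 + 40393 \left(- \frac{1}{31927}\right)} = \frac{7}{-9 - \frac{40393}{31927}} = \frac{7}{- \frac{327736}{31927}} = 7 \left(- \frac{31927}{327736}\right) = - \frac{223489}{327736} \approx -0.68192$)
$\frac{Q + p{\left(93 \right)}}{m{\left(P{\left(11 \right)},-209 \right)} + 33551} = \frac{- \frac{223489}{327736} + \sqrt{2} \sqrt{93}}{\left(4 - \frac{\sqrt{49 - 209}}{5}\right) + 33551} = \frac{- \frac{223489}{327736} + \sqrt{186}}{\left(4 - \frac{\sqrt{-160}}{5}\right) + 33551} = \frac{- \frac{223489}{327736} + \sqrt{186}}{\left(4 - \frac{4 i \sqrt{10}}{5}\right) + 33551} = \frac{- \frac{223489}{327736} + \sqrt{186}}{33555 - \frac{4 i \sqrt{10}}{5}}$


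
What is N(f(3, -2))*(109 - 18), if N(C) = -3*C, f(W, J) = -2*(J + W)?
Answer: 546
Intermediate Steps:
f(W, J) = -2*J - 2*W
N(f(3, -2))*(109 - 18) = (-3*(-2*(-2) - 2*3))*(109 - 18) = -3*(4 - 6)*91 = -3*(-2)*91 = 6*91 = 546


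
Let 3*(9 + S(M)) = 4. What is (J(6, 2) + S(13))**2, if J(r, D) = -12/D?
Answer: 1681/9 ≈ 186.78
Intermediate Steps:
S(M) = -23/3 (S(M) = -9 + (1/3)*4 = -9 + 4/3 = -23/3)
(J(6, 2) + S(13))**2 = (-12/2 - 23/3)**2 = (-12*1/2 - 23/3)**2 = (-6 - 23/3)**2 = (-41/3)**2 = 1681/9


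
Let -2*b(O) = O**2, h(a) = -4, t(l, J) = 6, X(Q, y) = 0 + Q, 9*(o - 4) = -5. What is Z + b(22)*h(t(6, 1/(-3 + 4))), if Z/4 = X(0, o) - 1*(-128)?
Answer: 1480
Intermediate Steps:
o = 31/9 (o = 4 + (1/9)*(-5) = 4 - 5/9 = 31/9 ≈ 3.4444)
X(Q, y) = Q
b(O) = -O**2/2
Z = 512 (Z = 4*(0 - 1*(-128)) = 4*(0 + 128) = 4*128 = 512)
Z + b(22)*h(t(6, 1/(-3 + 4))) = 512 - 1/2*22**2*(-4) = 512 - 1/2*484*(-4) = 512 - 242*(-4) = 512 + 968 = 1480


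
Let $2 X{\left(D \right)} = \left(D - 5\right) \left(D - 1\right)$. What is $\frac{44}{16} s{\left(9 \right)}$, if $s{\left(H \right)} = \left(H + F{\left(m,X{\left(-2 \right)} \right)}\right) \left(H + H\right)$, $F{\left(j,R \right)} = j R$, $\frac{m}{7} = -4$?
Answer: $- \frac{28215}{2} \approx -14108.0$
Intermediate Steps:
$m = -28$ ($m = 7 \left(-4\right) = -28$)
$X{\left(D \right)} = \frac{\left(-1 + D\right) \left(-5 + D\right)}{2}$ ($X{\left(D \right)} = \frac{\left(D - 5\right) \left(D - 1\right)}{2} = \frac{\left(-5 + D\right) \left(-1 + D\right)}{2} = \frac{\left(-1 + D\right) \left(-5 + D\right)}{2}$)
$F{\left(j,R \right)} = R j$
$s{\left(H \right)} = 2 H \left(-294 + H\right)$ ($s{\left(H \right)} = \left(H + \left(\frac{5}{2} + \frac{\left(-2\right)^{2}}{2} - -6\right) \left(-28\right)\right) \left(H + H\right) = \left(H + \left(\frac{5}{2} + \frac{1}{2} \cdot 4 + 6\right) \left(-28\right)\right) 2 H = \left(H + \left(\frac{5}{2} + 2 + 6\right) \left(-28\right)\right) 2 H = \left(H + \frac{21}{2} \left(-28\right)\right) 2 H = \left(H - 294\right) 2 H = \left(-294 + H\right) 2 H = 2 H \left(-294 + H\right)$)
$\frac{44}{16} s{\left(9 \right)} = \frac{44}{16} \cdot 2 \cdot 9 \left(-294 + 9\right) = 44 \cdot \frac{1}{16} \cdot 2 \cdot 9 \left(-285\right) = \frac{11}{4} \left(-5130\right) = - \frac{28215}{2}$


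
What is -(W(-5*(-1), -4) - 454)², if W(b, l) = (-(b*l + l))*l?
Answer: -302500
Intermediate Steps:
W(b, l) = l*(-l - b*l) (W(b, l) = (-(l + b*l))*l = (-l - b*l)*l = l*(-l - b*l))
-(W(-5*(-1), -4) - 454)² = -((-4)²*(-1 - (-5)*(-1)) - 454)² = -(16*(-1 - 1*5) - 454)² = -(16*(-1 - 5) - 454)² = -(16*(-6) - 454)² = -(-96 - 454)² = -1*(-550)² = -1*302500 = -302500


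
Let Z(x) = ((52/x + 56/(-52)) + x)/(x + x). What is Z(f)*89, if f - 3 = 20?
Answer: 643559/13754 ≈ 46.791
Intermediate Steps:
f = 23 (f = 3 + 20 = 23)
Z(x) = (-14/13 + x + 52/x)/(2*x) (Z(x) = ((52/x + 56*(-1/52)) + x)/((2*x)) = ((52/x - 14/13) + x)*(1/(2*x)) = ((-14/13 + 52/x) + x)*(1/(2*x)) = (-14/13 + x + 52/x)*(1/(2*x)) = (-14/13 + x + 52/x)/(2*x))
Z(f)*89 = (½ + 26/23² - 7/13/23)*89 = (½ + 26*(1/529) - 7/13*1/23)*89 = (½ + 26/529 - 7/299)*89 = (7231/13754)*89 = 643559/13754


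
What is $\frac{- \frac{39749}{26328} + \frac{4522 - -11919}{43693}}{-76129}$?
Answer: $\frac{1303894409}{87574942164216} \approx 1.4889 \cdot 10^{-5}$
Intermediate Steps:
$\frac{- \frac{39749}{26328} + \frac{4522 - -11919}{43693}}{-76129} = \left(\left(-39749\right) \frac{1}{26328} + \left(4522 + 11919\right) \frac{1}{43693}\right) \left(- \frac{1}{76129}\right) = \left(- \frac{39749}{26328} + 16441 \cdot \frac{1}{43693}\right) \left(- \frac{1}{76129}\right) = \left(- \frac{39749}{26328} + \frac{16441}{43693}\right) \left(- \frac{1}{76129}\right) = \left(- \frac{1303894409}{1150349304}\right) \left(- \frac{1}{76129}\right) = \frac{1303894409}{87574942164216}$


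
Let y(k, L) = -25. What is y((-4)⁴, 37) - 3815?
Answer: -3840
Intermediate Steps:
y((-4)⁴, 37) - 3815 = -25 - 3815 = -3840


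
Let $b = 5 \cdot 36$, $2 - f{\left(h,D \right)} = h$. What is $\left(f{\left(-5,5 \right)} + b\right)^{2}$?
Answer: $34969$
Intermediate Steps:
$f{\left(h,D \right)} = 2 - h$
$b = 180$
$\left(f{\left(-5,5 \right)} + b\right)^{2} = \left(\left(2 - -5\right) + 180\right)^{2} = \left(\left(2 + 5\right) + 180\right)^{2} = \left(7 + 180\right)^{2} = 187^{2} = 34969$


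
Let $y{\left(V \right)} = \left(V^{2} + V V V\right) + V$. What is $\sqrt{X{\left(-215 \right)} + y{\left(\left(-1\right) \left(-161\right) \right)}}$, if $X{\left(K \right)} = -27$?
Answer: $2 \sqrt{1049834} \approx 2049.2$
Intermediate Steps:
$y{\left(V \right)} = V + V^{2} + V^{3}$ ($y{\left(V \right)} = \left(V^{2} + V^{2} V\right) + V = \left(V^{2} + V^{3}\right) + V = V + V^{2} + V^{3}$)
$\sqrt{X{\left(-215 \right)} + y{\left(\left(-1\right) \left(-161\right) \right)}} = \sqrt{-27 + \left(-1\right) \left(-161\right) \left(1 - -161 + \left(\left(-1\right) \left(-161\right)\right)^{2}\right)} = \sqrt{-27 + 161 \left(1 + 161 + 161^{2}\right)} = \sqrt{-27 + 161 \left(1 + 161 + 25921\right)} = \sqrt{-27 + 161 \cdot 26083} = \sqrt{-27 + 4199363} = \sqrt{4199336} = 2 \sqrt{1049834}$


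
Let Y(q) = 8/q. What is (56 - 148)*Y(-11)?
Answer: 736/11 ≈ 66.909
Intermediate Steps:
(56 - 148)*Y(-11) = (56 - 148)*(8/(-11)) = -736*(-1)/11 = -92*(-8/11) = 736/11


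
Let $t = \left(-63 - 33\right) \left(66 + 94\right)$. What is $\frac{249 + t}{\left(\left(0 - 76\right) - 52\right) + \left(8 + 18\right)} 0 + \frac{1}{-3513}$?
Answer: $- \frac{1}{3513} \approx -0.00028466$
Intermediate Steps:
$t = -15360$ ($t = \left(-96\right) 160 = -15360$)
$\frac{249 + t}{\left(\left(0 - 76\right) - 52\right) + \left(8 + 18\right)} 0 + \frac{1}{-3513} = \frac{249 - 15360}{\left(\left(0 - 76\right) - 52\right) + \left(8 + 18\right)} 0 + \frac{1}{-3513} = - \frac{15111}{\left(-76 - 52\right) + 26} \cdot 0 - \frac{1}{3513} = - \frac{15111}{-128 + 26} \cdot 0 - \frac{1}{3513} = - \frac{15111}{-102} \cdot 0 - \frac{1}{3513} = \left(-15111\right) \left(- \frac{1}{102}\right) 0 - \frac{1}{3513} = \frac{5037}{34} \cdot 0 - \frac{1}{3513} = 0 - \frac{1}{3513} = - \frac{1}{3513}$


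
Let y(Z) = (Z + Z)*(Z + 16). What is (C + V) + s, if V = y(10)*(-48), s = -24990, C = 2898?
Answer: -47052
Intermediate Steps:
y(Z) = 2*Z*(16 + Z) (y(Z) = (2*Z)*(16 + Z) = 2*Z*(16 + Z))
V = -24960 (V = (2*10*(16 + 10))*(-48) = (2*10*26)*(-48) = 520*(-48) = -24960)
(C + V) + s = (2898 - 24960) - 24990 = -22062 - 24990 = -47052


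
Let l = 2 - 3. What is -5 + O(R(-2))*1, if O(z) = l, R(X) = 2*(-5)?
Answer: -6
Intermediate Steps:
R(X) = -10
l = -1
O(z) = -1
-5 + O(R(-2))*1 = -5 - 1*1 = -5 - 1 = -6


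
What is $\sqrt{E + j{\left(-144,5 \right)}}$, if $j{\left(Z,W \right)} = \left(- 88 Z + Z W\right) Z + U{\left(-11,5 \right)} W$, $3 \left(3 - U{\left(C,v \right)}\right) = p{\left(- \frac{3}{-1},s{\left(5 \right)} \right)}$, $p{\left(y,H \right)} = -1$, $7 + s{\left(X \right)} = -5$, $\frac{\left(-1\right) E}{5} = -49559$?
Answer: $\frac{i \sqrt{13259487}}{3} \approx 1213.8 i$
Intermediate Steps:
$E = 247795$ ($E = \left(-5\right) \left(-49559\right) = 247795$)
$s{\left(X \right)} = -12$ ($s{\left(X \right)} = -7 - 5 = -12$)
$U{\left(C,v \right)} = \frac{10}{3}$ ($U{\left(C,v \right)} = 3 - - \frac{1}{3} = 3 + \frac{1}{3} = \frac{10}{3}$)
$j{\left(Z,W \right)} = \frac{10 W}{3} + Z \left(- 88 Z + W Z\right)$ ($j{\left(Z,W \right)} = \left(- 88 Z + Z W\right) Z + \frac{10 W}{3} = \left(- 88 Z + W Z\right) Z + \frac{10 W}{3} = Z \left(- 88 Z + W Z\right) + \frac{10 W}{3} = \frac{10 W}{3} + Z \left(- 88 Z + W Z\right)$)
$\sqrt{E + j{\left(-144,5 \right)}} = \sqrt{247795 + \left(- 88 \left(-144\right)^{2} + \frac{10}{3} \cdot 5 + 5 \left(-144\right)^{2}\right)} = \sqrt{247795 + \left(\left(-88\right) 20736 + \frac{50}{3} + 5 \cdot 20736\right)} = \sqrt{247795 + \left(-1824768 + \frac{50}{3} + 103680\right)} = \sqrt{247795 - \frac{5163214}{3}} = \sqrt{- \frac{4419829}{3}} = \frac{i \sqrt{13259487}}{3}$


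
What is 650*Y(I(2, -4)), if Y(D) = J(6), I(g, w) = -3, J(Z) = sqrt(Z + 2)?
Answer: 1300*sqrt(2) ≈ 1838.5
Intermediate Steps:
J(Z) = sqrt(2 + Z)
Y(D) = 2*sqrt(2) (Y(D) = sqrt(2 + 6) = sqrt(8) = 2*sqrt(2))
650*Y(I(2, -4)) = 650*(2*sqrt(2)) = 1300*sqrt(2)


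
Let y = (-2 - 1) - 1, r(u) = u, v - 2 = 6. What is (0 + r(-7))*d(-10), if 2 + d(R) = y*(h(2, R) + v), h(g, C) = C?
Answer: -42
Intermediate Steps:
v = 8 (v = 2 + 6 = 8)
y = -4 (y = -3 - 1 = -4)
d(R) = -34 - 4*R (d(R) = -2 - 4*(R + 8) = -2 - 4*(8 + R) = -2 + (-32 - 4*R) = -34 - 4*R)
(0 + r(-7))*d(-10) = (0 - 7)*(-34 - 4*(-10)) = -7*(-34 + 40) = -7*6 = -42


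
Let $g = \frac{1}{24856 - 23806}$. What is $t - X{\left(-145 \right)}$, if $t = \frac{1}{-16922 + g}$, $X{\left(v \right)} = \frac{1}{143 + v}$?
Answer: $\frac{17765999}{35536198} \approx 0.49994$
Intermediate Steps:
$g = \frac{1}{1050} \approx 0.00095238$
$t = - \frac{1050}{17768099}$ ($t = \frac{1}{-16922 + \frac{1}{1050}} = \frac{1}{- \frac{17768099}{1050}} = - \frac{1050}{17768099} \approx -5.9095 \cdot 10^{-5}$)
$t - X{\left(-145 \right)} = - \frac{1050}{17768099} - \frac{1}{143 - 145} = - \frac{1050}{17768099} - \frac{1}{-2} = - \frac{1050}{17768099} - - \frac{1}{2} = - \frac{1050}{17768099} + \frac{1}{2} = \frac{17765999}{35536198}$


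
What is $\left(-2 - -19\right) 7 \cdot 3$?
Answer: $357$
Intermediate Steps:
$\left(-2 - -19\right) 7 \cdot 3 = \left(-2 + 19\right) 7 \cdot 3 = 17 \cdot 7 \cdot 3 = 119 \cdot 3 = 357$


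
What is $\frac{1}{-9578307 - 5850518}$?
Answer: $- \frac{1}{15428825} \approx -6.4814 \cdot 10^{-8}$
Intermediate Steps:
$\frac{1}{-9578307 - 5850518} = \frac{1}{-15428825} = - \frac{1}{15428825}$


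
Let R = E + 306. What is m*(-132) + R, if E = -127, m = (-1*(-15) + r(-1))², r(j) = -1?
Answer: -25693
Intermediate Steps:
m = 196 (m = (-1*(-15) - 1)² = (15 - 1)² = 14² = 196)
R = 179 (R = -127 + 306 = 179)
m*(-132) + R = 196*(-132) + 179 = -25872 + 179 = -25693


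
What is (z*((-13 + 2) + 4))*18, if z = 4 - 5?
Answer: 126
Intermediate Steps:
z = -1
(z*((-13 + 2) + 4))*18 = -((-13 + 2) + 4)*18 = -(-11 + 4)*18 = -1*(-7)*18 = 7*18 = 126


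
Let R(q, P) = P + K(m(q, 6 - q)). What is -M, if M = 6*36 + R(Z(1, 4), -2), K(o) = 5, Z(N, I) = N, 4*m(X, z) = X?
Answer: -219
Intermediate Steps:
m(X, z) = X/4
R(q, P) = 5 + P (R(q, P) = P + 5 = 5 + P)
M = 219 (M = 6*36 + (5 - 2) = 216 + 3 = 219)
-M = -1*219 = -219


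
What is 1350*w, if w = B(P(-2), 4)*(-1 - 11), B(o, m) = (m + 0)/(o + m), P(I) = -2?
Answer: -32400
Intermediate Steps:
B(o, m) = m/(m + o)
w = -24 (w = (4/(4 - 2))*(-1 - 11) = (4/2)*(-12) = (4*(1/2))*(-12) = 2*(-12) = -24)
1350*w = 1350*(-24) = -32400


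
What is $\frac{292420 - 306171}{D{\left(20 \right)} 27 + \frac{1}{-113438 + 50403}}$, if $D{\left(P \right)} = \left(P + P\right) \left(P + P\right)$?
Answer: $- \frac{866794285}{2723111999} \approx -0.31831$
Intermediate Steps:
$D{\left(P \right)} = 4 P^{2}$ ($D{\left(P \right)} = 2 P 2 P = 4 P^{2}$)
$\frac{292420 - 306171}{D{\left(20 \right)} 27 + \frac{1}{-113438 + 50403}} = \frac{292420 - 306171}{4 \cdot 20^{2} \cdot 27 + \frac{1}{-113438 + 50403}} = - \frac{13751}{4 \cdot 400 \cdot 27 + \frac{1}{-63035}} = - \frac{13751}{1600 \cdot 27 - \frac{1}{63035}} = - \frac{13751}{43200 - \frac{1}{63035}} = - \frac{13751}{\frac{2723111999}{63035}} = \left(-13751\right) \frac{63035}{2723111999} = - \frac{866794285}{2723111999}$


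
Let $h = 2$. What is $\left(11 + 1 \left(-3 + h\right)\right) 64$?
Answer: $640$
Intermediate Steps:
$\left(11 + 1 \left(-3 + h\right)\right) 64 = \left(11 + 1 \left(-3 + 2\right)\right) 64 = \left(11 + 1 \left(-1\right)\right) 64 = \left(11 - 1\right) 64 = 10 \cdot 64 = 640$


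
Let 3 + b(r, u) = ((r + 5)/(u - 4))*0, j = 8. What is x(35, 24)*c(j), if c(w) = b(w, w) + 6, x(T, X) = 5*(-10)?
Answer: -150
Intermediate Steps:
b(r, u) = -3 (b(r, u) = -3 + ((r + 5)/(u - 4))*0 = -3 + ((5 + r)/(-4 + u))*0 = -3 + 0 = -3)
x(T, X) = -50
c(w) = 3 (c(w) = -3 + 6 = 3)
x(35, 24)*c(j) = -50*3 = -150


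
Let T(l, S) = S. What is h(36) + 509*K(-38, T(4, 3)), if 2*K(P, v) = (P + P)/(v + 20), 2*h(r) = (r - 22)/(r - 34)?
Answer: -38523/46 ≈ -837.46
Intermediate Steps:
h(r) = (-22 + r)/(2*(-34 + r)) (h(r) = ((r - 22)/(r - 34))/2 = ((-22 + r)/(-34 + r))/2 = (-22 + r)/(2*(-34 + r)))
K(P, v) = P/(20 + v) (K(P, v) = ((P + P)/(v + 20))/2 = ((2*P)/(20 + v))/2 = (2*P/(20 + v))/2 = P/(20 + v))
h(36) + 509*K(-38, T(4, 3)) = (-22 + 36)/(2*(-34 + 36)) + 509*(-38/(20 + 3)) = (½)*14/2 + 509*(-38/23) = (½)*(½)*14 + 509*(-38*1/23) = 7/2 + 509*(-38/23) = 7/2 - 19342/23 = -38523/46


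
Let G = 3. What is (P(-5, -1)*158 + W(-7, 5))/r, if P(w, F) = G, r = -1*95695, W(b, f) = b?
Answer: -467/95695 ≈ -0.0048801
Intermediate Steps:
r = -95695
P(w, F) = 3
(P(-5, -1)*158 + W(-7, 5))/r = (3*158 - 7)/(-95695) = (474 - 7)*(-1/95695) = 467*(-1/95695) = -467/95695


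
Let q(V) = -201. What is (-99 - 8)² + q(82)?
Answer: 11248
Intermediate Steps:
(-99 - 8)² + q(82) = (-99 - 8)² - 201 = (-107)² - 201 = 11449 - 201 = 11248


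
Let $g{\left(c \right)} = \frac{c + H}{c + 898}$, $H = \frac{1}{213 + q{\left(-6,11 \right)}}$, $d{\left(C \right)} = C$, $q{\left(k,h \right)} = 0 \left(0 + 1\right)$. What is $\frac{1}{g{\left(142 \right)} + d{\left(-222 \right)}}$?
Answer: $- \frac{221520}{49147193} \approx -0.0045073$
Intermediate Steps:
$q{\left(k,h \right)} = 0$ ($q{\left(k,h \right)} = 0 \cdot 1 = 0$)
$H = \frac{1}{213}$ ($H = \frac{1}{213 + 0} = \frac{1}{213} \approx 0.0046948$)
$g{\left(c \right)} = \frac{\frac{1}{213} + c}{898 + c}$ ($g{\left(c \right)} = \frac{c + \frac{1}{213}}{c + 898} = \frac{\frac{1}{213} + c}{898 + c}$)
$\frac{1}{g{\left(142 \right)} + d{\left(-222 \right)}} = \frac{1}{\frac{\frac{1}{213} + 142}{898 + 142} - 222} = \frac{1}{\frac{1}{1040} \cdot \frac{30247}{213} - 222} = \frac{1}{\frac{30247}{221520} - 222} = \frac{1}{- \frac{49147193}{221520}} = - \frac{221520}{49147193}$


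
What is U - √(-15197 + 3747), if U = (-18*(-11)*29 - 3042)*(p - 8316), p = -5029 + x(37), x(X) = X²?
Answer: -32335200 - 5*I*√458 ≈ -3.2335e+7 - 107.0*I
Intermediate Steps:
p = -3660 (p = -5029 + 37² = -5029 + 1369 = -3660)
U = -32335200 (U = (-18*(-11)*29 - 3042)*(-3660 - 8316) = (198*29 - 3042)*(-11976) = (5742 - 3042)*(-11976) = 2700*(-11976) = -32335200)
U - √(-15197 + 3747) = -32335200 - √(-15197 + 3747) = -32335200 - √(-11450) = -32335200 - 5*I*√458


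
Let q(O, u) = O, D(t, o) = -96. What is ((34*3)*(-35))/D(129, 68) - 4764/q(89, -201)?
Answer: -23269/1424 ≈ -16.341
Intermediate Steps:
((34*3)*(-35))/D(129, 68) - 4764/q(89, -201) = ((34*3)*(-35))/(-96) - 4764/89 = (102*(-35))*(-1/96) - 4764*1/89 = -3570*(-1/96) - 4764/89 = 595/16 - 4764/89 = -23269/1424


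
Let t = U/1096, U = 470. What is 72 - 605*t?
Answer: -102719/548 ≈ -187.44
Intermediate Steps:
t = 235/548 (t = 470/1096 = 470*(1/1096) = 235/548 ≈ 0.42883)
72 - 605*t = 72 - 605*235/548 = 72 - 142175/548 = -102719/548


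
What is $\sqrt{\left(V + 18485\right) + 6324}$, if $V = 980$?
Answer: $\sqrt{25789} \approx 160.59$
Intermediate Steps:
$\sqrt{\left(V + 18485\right) + 6324} = \sqrt{\left(980 + 18485\right) + 6324} = \sqrt{19465 + 6324} = \sqrt{25789}$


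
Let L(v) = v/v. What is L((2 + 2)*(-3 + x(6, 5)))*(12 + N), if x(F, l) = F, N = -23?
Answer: -11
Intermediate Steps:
L(v) = 1
L((2 + 2)*(-3 + x(6, 5)))*(12 + N) = 1*(12 - 23) = 1*(-11) = -11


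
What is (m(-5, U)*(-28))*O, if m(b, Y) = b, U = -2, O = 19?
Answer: 2660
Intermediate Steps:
(m(-5, U)*(-28))*O = -5*(-28)*19 = 140*19 = 2660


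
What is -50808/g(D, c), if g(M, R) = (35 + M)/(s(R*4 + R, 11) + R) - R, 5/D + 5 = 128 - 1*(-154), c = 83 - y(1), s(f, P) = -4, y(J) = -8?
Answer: 1224421992/2183309 ≈ 560.81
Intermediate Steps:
c = 91 (c = 83 - 1*(-8) = 83 + 8 = 91)
D = 5/277 (D = 5/(-5 + (128 - 1*(-154))) = 5/(-5 + (128 + 154)) = 5/(-5 + 282) = 5/277 ≈ 0.018051)
g(M, R) = -R + (35 + M)/(-4 + R) (g(M, R) = (35 + M)/(-4 + R) - R = -R + (35 + M)/(-4 + R))
-50808/g(D, c) = -50808*(-4 + 91)/(35 + 5/277 - 1*91² + 4*91) = -50808*87/(35 + 5/277 - 1*8281 + 364) = -50808*87/(35 + 5/277 - 8281 + 364) = -50808/((1/87)*(-2183309/277)) = -50808/(-2183309/24099) = -50808*(-24099/2183309) = 1224421992/2183309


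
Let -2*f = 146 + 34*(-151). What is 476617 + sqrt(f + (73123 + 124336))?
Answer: 476617 + 3*sqrt(22217) ≈ 4.7706e+5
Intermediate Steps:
f = 2494 (f = -(146 + 34*(-151))/2 = -(146 - 5134)/2 = -1/2*(-4988) = 2494)
476617 + sqrt(f + (73123 + 124336)) = 476617 + sqrt(2494 + (73123 + 124336)) = 476617 + sqrt(2494 + 197459) = 476617 + sqrt(199953) = 476617 + 3*sqrt(22217)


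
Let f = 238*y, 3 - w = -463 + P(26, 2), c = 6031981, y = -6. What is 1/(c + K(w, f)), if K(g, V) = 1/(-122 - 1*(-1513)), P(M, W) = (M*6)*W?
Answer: 1391/8390485572 ≈ 1.6578e-7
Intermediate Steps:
P(M, W) = 6*M*W (P(M, W) = (6*M)*W = 6*M*W)
w = 154 (w = 3 - (-463 + 6*26*2) = 3 - (-463 + 312) = 3 - 1*(-151) = 3 + 151 = 154)
f = -1428 (f = 238*(-6) = -1428)
K(g, V) = 1/1391 (K(g, V) = 1/(-122 + 1513) = 1/1391)
1/(c + K(w, f)) = 1/(6031981 + 1/1391) = 1/(8390485572/1391) = 1391/8390485572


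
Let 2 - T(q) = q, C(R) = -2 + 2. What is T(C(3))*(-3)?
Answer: -6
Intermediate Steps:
C(R) = 0
T(q) = 2 - q
T(C(3))*(-3) = (2 - 1*0)*(-3) = (2 + 0)*(-3) = 2*(-3) = -6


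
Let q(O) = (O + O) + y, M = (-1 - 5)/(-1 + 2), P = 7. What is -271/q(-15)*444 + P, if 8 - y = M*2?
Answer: 60197/5 ≈ 12039.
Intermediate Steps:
M = -6 (M = -6/1 = -6*1 = -6)
y = 20 (y = 8 - (-6)*2 = 8 - 1*(-12) = 8 + 12 = 20)
q(O) = 20 + 2*O (q(O) = (O + O) + 20 = 2*O + 20 = 20 + 2*O)
-271/q(-15)*444 + P = -271/(20 + 2*(-15))*444 + 7 = -271/(20 - 30)*444 + 7 = -271/(-10)*444 + 7 = -271*(-1/10)*444 + 7 = (271/10)*444 + 7 = 60162/5 + 7 = 60197/5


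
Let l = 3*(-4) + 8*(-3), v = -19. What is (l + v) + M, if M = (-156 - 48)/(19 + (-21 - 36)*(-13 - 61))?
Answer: -233239/4237 ≈ -55.048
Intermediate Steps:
l = -36 (l = -12 - 24 = -36)
M = -204/4237 (M = -204/(19 - 57*(-74)) = -204/(19 + 4218) = -204/4237 ≈ -0.048147)
(l + v) + M = (-36 - 19) - 204/4237 = -55 - 204/4237 = -233239/4237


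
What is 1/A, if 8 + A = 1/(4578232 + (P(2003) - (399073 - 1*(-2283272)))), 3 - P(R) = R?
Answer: -1893887/15151095 ≈ -0.12500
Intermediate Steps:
P(R) = 3 - R
A = -15151095/1893887 (A = -8 + 1/(4578232 + ((3 - 1*2003) - (399073 - 1*(-2283272)))) = -8 + 1/(4578232 + ((3 - 2003) - (399073 + 2283272))) = -8 + 1/(4578232 + (-2000 - 1*2682345)) = -8 + 1/(4578232 + (-2000 - 2682345)) = -8 + 1/(4578232 - 2684345) = -8 + 1/1893887 = -15151095/1893887 ≈ -8.0000)
1/A = 1/(-15151095/1893887) = -1893887/15151095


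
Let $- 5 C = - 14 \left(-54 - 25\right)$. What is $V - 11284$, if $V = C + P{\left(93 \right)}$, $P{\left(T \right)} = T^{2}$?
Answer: $- \frac{14281}{5} \approx -2856.2$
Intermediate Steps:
$C = - \frac{1106}{5}$ ($C = - \frac{\left(-14\right) \left(-54 - 25\right)}{5} = - \frac{\left(-14\right) \left(-79\right)}{5} = \left(- \frac{1}{5}\right) 1106 = - \frac{1106}{5} \approx -221.2$)
$V = \frac{42139}{5}$ ($V = - \frac{1106}{5} + 93^{2} = - \frac{1106}{5} + 8649 = \frac{42139}{5} \approx 8427.8$)
$V - 11284 = \frac{42139}{5} - 11284 = - \frac{14281}{5}$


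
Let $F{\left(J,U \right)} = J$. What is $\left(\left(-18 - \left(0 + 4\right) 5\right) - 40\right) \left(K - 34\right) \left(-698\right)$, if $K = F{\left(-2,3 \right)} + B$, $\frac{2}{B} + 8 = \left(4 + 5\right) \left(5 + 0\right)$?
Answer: $- \frac{72410520}{37} \approx -1.957 \cdot 10^{6}$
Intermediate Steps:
$B = \frac{2}{37}$ ($B = \frac{2}{-8 + \left(4 + 5\right) \left(5 + 0\right)} = \frac{2}{-8 + 9 \cdot 5} = \frac{2}{-8 + 45} = \frac{2}{37} \approx 0.054054$)
$K = - \frac{72}{37}$ ($K = -2 + \frac{2}{37} = - \frac{72}{37} \approx -1.9459$)
$\left(\left(-18 - \left(0 + 4\right) 5\right) - 40\right) \left(K - 34\right) \left(-698\right) = \left(\left(-18 - \left(0 + 4\right) 5\right) - 40\right) \left(- \frac{72}{37} - 34\right) \left(-698\right) = \left(\left(-18 - 4 \cdot 5\right) - 40\right) \left(- \frac{1330}{37}\right) \left(-698\right) = \left(\left(-18 - 20\right) - 40\right) \left(- \frac{1330}{37}\right) \left(-698\right) = \left(-38 - 40\right) \left(- \frac{1330}{37}\right) \left(-698\right) = \left(-78\right) \left(- \frac{1330}{37}\right) \left(-698\right) = \frac{103740}{37} \left(-698\right) = - \frac{72410520}{37}$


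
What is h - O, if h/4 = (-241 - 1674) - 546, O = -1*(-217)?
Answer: -10061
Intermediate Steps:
O = 217
h = -9844 (h = 4*((-241 - 1674) - 546) = 4*(-1915 - 546) = 4*(-2461) = -9844)
h - O = -9844 - 1*217 = -9844 - 217 = -10061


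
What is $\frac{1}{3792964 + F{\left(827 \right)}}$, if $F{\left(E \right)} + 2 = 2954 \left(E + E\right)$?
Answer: $\frac{1}{8678878} \approx 1.1522 \cdot 10^{-7}$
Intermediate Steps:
$F{\left(E \right)} = -2 + 5908 E$ ($F{\left(E \right)} = -2 + 2954 \left(E + E\right) = -2 + 2954 \cdot 2 E = -2 + 5908 E$)
$\frac{1}{3792964 + F{\left(827 \right)}} = \frac{1}{3792964 + \left(-2 + 5908 \cdot 827\right)} = \frac{1}{3792964 + \left(-2 + 4885916\right)} = \frac{1}{3792964 + 4885914} = \frac{1}{8678878}$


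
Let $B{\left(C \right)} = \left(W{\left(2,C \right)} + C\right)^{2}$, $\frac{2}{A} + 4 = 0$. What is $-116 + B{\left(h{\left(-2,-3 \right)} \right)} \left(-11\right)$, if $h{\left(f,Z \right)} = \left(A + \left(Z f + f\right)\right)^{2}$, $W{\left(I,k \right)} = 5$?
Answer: $- \frac{54227}{16} \approx -3389.2$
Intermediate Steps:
$A = - \frac{1}{2}$ ($A = \frac{2}{-4 + 0} = \frac{2}{-4} = 2 \left(- \frac{1}{4}\right) = - \frac{1}{2} \approx -0.5$)
$h{\left(f,Z \right)} = \left(- \frac{1}{2} + f + Z f\right)^{2}$ ($h{\left(f,Z \right)} = \left(- \frac{1}{2} + \left(Z f + f\right)\right)^{2} = \left(- \frac{1}{2} + \left(f + Z f\right)\right)^{2} = \left(- \frac{1}{2} + f + Z f\right)^{2}$)
$B{\left(C \right)} = \left(5 + C\right)^{2}$
$-116 + B{\left(h{\left(-2,-3 \right)} \right)} \left(-11\right) = -116 + \left(5 + \frac{\left(-1 + 2 \left(-2\right) + 2 \left(-3\right) \left(-2\right)\right)^{2}}{4}\right)^{2} \left(-11\right) = -116 + \left(5 + \frac{\left(-1 - 4 + 12\right)^{2}}{4}\right)^{2} \left(-11\right) = -116 + \left(5 + \frac{7^{2}}{4}\right)^{2} \left(-11\right) = -116 + \left(5 + \frac{1}{4} \cdot 49\right)^{2} \left(-11\right) = -116 + \left(5 + \frac{49}{4}\right)^{2} \left(-11\right) = -116 + \left(\frac{69}{4}\right)^{2} \left(-11\right) = -116 + \frac{4761}{16} \left(-11\right) = -116 - \frac{52371}{16} = - \frac{54227}{16}$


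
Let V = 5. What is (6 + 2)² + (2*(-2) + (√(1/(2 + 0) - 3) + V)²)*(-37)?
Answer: -1241/2 - 185*I*√10 ≈ -620.5 - 585.02*I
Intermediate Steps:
(6 + 2)² + (2*(-2) + (√(1/(2 + 0) - 3) + V)²)*(-37) = (6 + 2)² + (2*(-2) + (√(1/(2 + 0) - 3) + 5)²)*(-37) = 8² + (-4 + (√(1/2 - 3) + 5)²)*(-37) = 64 + (-4 + (√(½ - 3) + 5)²)*(-37) = 64 + (-4 + (√(-5/2) + 5)²)*(-37) = 64 + (-4 + (I*√10/2 + 5)²)*(-37) = 64 + (-4 + (5 + I*√10/2)²)*(-37) = 64 + (148 - 37*(5 + I*√10/2)²) = 212 - 37*(5 + I*√10/2)²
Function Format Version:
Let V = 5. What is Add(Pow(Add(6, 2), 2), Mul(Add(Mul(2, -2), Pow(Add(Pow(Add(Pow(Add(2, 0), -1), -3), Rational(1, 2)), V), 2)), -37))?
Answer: Add(Rational(-1241, 2), Mul(-185, I, Pow(10, Rational(1, 2)))) ≈ Add(-620.50, Mul(-585.02, I))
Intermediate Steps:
Add(Pow(Add(6, 2), 2), Mul(Add(Mul(2, -2), Pow(Add(Pow(Add(Pow(Add(2, 0), -1), -3), Rational(1, 2)), V), 2)), -37)) = Add(Pow(Add(6, 2), 2), Mul(Add(Mul(2, -2), Pow(Add(Pow(Add(Pow(Add(2, 0), -1), -3), Rational(1, 2)), 5), 2)), -37)) = Add(Pow(8, 2), Mul(Add(-4, Pow(Add(Pow(Add(Pow(2, -1), -3), Rational(1, 2)), 5), 2)), -37)) = Add(64, Mul(Add(-4, Pow(Add(Pow(Add(Rational(1, 2), -3), Rational(1, 2)), 5), 2)), -37)) = Add(64, Mul(Add(-4, Pow(Add(Pow(Rational(-5, 2), Rational(1, 2)), 5), 2)), -37)) = Add(64, Mul(Add(-4, Pow(Add(Mul(Rational(1, 2), I, Pow(10, Rational(1, 2))), 5), 2)), -37)) = Add(64, Mul(Add(-4, Pow(Add(5, Mul(Rational(1, 2), I, Pow(10, Rational(1, 2)))), 2)), -37)) = Add(64, Add(148, Mul(-37, Pow(Add(5, Mul(Rational(1, 2), I, Pow(10, Rational(1, 2)))), 2)))) = Add(212, Mul(-37, Pow(Add(5, Mul(Rational(1, 2), I, Pow(10, Rational(1, 2)))), 2)))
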